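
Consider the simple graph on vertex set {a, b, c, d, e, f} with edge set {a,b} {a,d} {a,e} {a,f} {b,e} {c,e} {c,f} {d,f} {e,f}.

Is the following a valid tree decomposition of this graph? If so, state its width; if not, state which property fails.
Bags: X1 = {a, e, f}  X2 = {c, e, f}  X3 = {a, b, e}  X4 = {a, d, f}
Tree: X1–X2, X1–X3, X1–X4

Every vertex of G appears in some bag (union = {a, b, c, d, e, f}); every edge is covered by a bag; and for each vertex v the set of bags containing v is connected in the bag tree. The decomposition is therefore valid. The largest bag has 3 vertices, so the width is 2.

Yes; width 2.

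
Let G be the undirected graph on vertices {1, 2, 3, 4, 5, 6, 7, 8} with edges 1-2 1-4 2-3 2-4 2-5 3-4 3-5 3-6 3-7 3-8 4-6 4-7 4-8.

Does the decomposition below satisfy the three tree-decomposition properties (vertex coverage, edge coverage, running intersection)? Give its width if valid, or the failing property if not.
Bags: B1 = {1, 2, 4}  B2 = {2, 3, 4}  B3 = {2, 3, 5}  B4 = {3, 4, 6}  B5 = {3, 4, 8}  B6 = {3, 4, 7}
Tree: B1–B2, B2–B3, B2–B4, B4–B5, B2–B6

Every vertex of G appears in some bag (union = {1, 2, 3, 4, 5, 6, 7, 8}); every edge is covered by a bag; and for each vertex v the set of bags containing v is connected in the bag tree. The decomposition is therefore valid. The largest bag has 3 vertices, so the width is 2.

Yes; width 2.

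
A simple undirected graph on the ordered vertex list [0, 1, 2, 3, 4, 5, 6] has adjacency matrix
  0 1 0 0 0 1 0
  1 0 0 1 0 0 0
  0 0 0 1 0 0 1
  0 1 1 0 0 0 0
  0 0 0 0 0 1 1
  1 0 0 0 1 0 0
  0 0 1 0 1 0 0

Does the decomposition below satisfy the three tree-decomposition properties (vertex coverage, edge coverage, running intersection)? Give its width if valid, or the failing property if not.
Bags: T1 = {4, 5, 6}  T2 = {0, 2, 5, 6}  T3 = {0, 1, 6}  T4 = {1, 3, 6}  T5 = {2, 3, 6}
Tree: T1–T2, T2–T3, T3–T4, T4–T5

A tree decomposition must satisfy three properties: every vertex lies in some bag; for every edge, both endpoints lie together in some bag; and for every vertex, the bags containing it form a connected subtree. Here bags containing vertex 2 are not connected in the tree, so the decomposition is invalid.

No — bags containing vertex 2 are not connected in the tree.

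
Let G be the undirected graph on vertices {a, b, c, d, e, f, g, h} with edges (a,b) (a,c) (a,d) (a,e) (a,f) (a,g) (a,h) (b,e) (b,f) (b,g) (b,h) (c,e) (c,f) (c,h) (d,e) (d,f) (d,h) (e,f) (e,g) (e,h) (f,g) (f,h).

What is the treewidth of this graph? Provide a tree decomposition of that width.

Treewidth 4.
Bags: B1 = {a, b, e, f, h}  B2 = {a, d, e, f, h}  B3 = {a, b, e, f, g}  B4 = {a, c, e, f, h}
Tree: B1–B2, B1–B3, B2–B4

Each bag holds 5 vertices, so the decomposition has width 4, which upper-bounds the treewidth. On the other hand G contains the 5-clique {a, b, e, f, g}. A clique must lie in a single bag of any decomposition, so no decomposition can have width below 4. Hence tw(G) = 4 exactly.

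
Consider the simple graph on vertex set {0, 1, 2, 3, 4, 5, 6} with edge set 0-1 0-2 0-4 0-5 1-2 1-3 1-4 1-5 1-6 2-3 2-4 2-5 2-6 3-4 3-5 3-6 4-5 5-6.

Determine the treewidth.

4

A width-4 tree decomposition is:
Bags: B1 = {1, 2, 3, 5, 6}  B2 = {1, 2, 3, 4, 5}  B3 = {0, 1, 2, 4, 5}
Tree: B1–B2, B2–B3
Each bag holds 5 vertices, so the decomposition has width 4, which upper-bounds the treewidth. On the other hand G contains the 5-clique {0, 1, 2, 4, 5}. A clique must lie in a single bag of any decomposition, so no decomposition can have width below 4. Therefore the treewidth is 4.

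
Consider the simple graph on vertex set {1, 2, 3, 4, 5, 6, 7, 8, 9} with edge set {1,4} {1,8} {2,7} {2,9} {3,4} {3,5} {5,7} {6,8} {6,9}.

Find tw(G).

2

A width-2 tree decomposition is:
Bags: B1 = {6, 8, 9}  B2 = {2, 8, 9}  B3 = {2, 7, 8}  B4 = {5, 7, 8}  B5 = {3, 5, 8}  B6 = {3, 4, 8}  B7 = {1, 4, 8}
Tree: B1–B2, B2–B3, B3–B4, B4–B5, B5–B6, B6–B7
Each bag holds 3 vertices, so the decomposition has width 2, which upper-bounds the treewidth. The edges 8–6–9–2–7–5–3–4–1–8 form a cycle, so G is not a tree and its treewidth is at least 2. Hence tw(G) = 2 exactly.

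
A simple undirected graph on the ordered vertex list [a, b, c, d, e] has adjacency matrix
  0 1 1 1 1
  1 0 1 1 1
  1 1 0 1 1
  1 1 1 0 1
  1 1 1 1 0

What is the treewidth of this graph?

A width-4 tree decomposition is:
Bags: B1 = {a, b, c, d, e}
Tree: (single bag)
With just one bag of size 5, the width is 5 − 1 = 4, so tw(G) ≤ 4. Conversely, {a, b, c, d, e} is a clique of size 5, and the vertices of any clique must share a bag in every tree decomposition; so some bag has ≥ 5 vertices and tw(G) ≥ 4. Therefore the treewidth is 4.

4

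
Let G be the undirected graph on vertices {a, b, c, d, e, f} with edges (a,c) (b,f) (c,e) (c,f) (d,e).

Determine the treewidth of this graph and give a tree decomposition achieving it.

Treewidth 1.
Bags: B1 = {c, f}  B2 = {c, e}  B3 = {b, f}  B4 = {d, e}  B5 = {a, c}
Tree: B1–B2, B1–B3, B2–B4, B2–B5

Each bag holds 2 vertices, so the decomposition has width 1, which upper-bounds the treewidth. Any graph with an edge has treewidth ≥ 1, and G has the edge f–c. Combining the bounds, tw(G) = 1.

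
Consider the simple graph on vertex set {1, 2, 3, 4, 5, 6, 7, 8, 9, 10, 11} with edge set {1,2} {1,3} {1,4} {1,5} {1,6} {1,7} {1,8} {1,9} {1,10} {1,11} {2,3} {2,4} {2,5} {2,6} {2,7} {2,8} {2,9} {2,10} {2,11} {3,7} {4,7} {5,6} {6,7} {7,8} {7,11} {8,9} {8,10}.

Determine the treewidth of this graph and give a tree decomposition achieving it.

Each bag holds 4 vertices, so the decomposition has width 3, which upper-bounds the treewidth. For the lower bound, the 4 vertices {1, 2, 8, 9} are pairwise adjacent, and any tree decomposition puts a clique entirely inside one bag — forcing width ≥ 3. Combining the bounds, tw(G) = 3.

Treewidth 3.
Bags: B1 = {1, 2, 3, 7}  B2 = {1, 2, 7, 8}  B3 = {1, 2, 7, 11}  B4 = {1, 2, 6, 7}  B5 = {1, 2, 4, 7}  B6 = {1, 2, 8, 10}  B7 = {1, 2, 5, 6}  B8 = {1, 2, 8, 9}
Tree: B1–B2, B2–B3, B1–B4, B1–B5, B2–B6, B4–B7, B2–B8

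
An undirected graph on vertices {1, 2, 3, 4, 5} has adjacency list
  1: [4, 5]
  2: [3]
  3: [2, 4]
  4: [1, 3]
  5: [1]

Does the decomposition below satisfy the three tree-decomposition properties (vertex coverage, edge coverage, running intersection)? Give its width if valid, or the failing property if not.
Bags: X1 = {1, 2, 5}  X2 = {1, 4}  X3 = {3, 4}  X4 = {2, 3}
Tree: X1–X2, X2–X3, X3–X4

A tree decomposition must satisfy three properties: every vertex lies in some bag; for every edge, both endpoints lie together in some bag; and for every vertex, the bags containing it form a connected subtree. Here bags containing vertex 2 are not connected in the tree, so the decomposition is invalid.

No — bags containing vertex 2 are not connected in the tree.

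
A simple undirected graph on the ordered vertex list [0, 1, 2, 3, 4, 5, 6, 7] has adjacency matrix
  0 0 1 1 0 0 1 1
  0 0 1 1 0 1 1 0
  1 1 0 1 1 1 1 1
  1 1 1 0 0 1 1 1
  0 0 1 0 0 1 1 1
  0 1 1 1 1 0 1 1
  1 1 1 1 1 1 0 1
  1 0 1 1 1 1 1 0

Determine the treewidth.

A width-4 tree decomposition is:
Bags: B1 = {2, 3, 5, 6, 7}  B2 = {1, 2, 3, 5, 6}  B3 = {0, 2, 3, 6, 7}  B4 = {2, 4, 5, 6, 7}
Tree: B1–B2, B1–B3, B1–B4
Each bag holds 5 vertices, so the decomposition has width 4, which upper-bounds the treewidth. For the lower bound, the 5 vertices {0, 2, 3, 6, 7} are pairwise adjacent, and any tree decomposition puts a clique entirely inside one bag — forcing width ≥ 4. Hence tw(G) = 4 exactly.

4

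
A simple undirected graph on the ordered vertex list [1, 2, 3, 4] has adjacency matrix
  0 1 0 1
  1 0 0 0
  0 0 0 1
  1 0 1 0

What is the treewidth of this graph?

1

A width-1 tree decomposition is:
Bags: B1 = {1, 2}  B2 = {1, 4}  B3 = {3, 4}
Tree: B1–B2, B2–B3
Every bag has size at most 2, so the width is 2 − 1 = 1 and tw(G) ≤ 1. Since G has at least one edge (e.g. 2–1), it is not an edgeless graph, so tw(G) ≥ 1. Therefore the treewidth is 1.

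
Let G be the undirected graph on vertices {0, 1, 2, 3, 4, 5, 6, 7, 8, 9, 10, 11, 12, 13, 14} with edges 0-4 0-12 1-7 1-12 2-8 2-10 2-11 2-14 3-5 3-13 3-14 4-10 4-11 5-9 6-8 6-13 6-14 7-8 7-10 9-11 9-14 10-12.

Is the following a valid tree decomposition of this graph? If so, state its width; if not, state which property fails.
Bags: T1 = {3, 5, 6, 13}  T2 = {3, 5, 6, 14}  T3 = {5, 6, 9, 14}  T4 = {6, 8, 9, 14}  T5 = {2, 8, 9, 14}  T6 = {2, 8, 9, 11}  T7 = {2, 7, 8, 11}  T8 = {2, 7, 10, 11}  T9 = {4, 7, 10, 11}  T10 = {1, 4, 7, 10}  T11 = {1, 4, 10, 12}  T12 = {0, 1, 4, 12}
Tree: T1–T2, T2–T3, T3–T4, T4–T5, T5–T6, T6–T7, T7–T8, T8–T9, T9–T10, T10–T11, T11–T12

Yes; width 3.

Checking the three conditions: (i) the bags cover all of {0, 1, 2, 3, 4, 5, 6, 7, 8, 9, 10, 11, 12, 13, 14}; (ii) for each edge, some bag contains both endpoints; (iii) the bags containing any fixed vertex form a subtree. All hold, so the decomposition is valid with width 4 − 1 = 3.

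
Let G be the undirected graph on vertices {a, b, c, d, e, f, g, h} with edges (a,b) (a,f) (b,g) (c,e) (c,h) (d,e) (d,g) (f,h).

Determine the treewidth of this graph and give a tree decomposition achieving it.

Each bag holds 3 vertices, so the decomposition has width 2, which upper-bounds the treewidth. The edges e–d–g–b–a–f–h–c–e form a cycle, so G is not a tree and its treewidth is at least 2. The upper and lower bounds meet at 2, so that is the treewidth.

Treewidth 2.
One such decomposition:
Bags: B1 = {d, e, g}  B2 = {b, e, g}  B3 = {a, b, e}  B4 = {a, e, f}  B5 = {e, f, h}  B6 = {c, e, h}
Tree: B1–B2, B2–B3, B3–B4, B4–B5, B5–B6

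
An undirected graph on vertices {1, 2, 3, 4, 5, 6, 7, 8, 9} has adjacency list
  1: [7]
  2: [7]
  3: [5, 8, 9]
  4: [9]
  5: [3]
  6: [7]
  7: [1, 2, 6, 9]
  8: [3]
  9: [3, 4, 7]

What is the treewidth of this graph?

1

A width-1 tree decomposition is:
Bags: B1 = {7, 9}  B2 = {3, 9}  B3 = {1, 7}  B4 = {2, 7}  B5 = {6, 7}  B6 = {4, 9}  B7 = {3, 5}  B8 = {3, 8}
Tree: B1–B2, B1–B3, B3–B4, B1–B5, B1–B6, B2–B7, B7–B8
Each bag holds 2 vertices, so the decomposition has width 1, which upper-bounds the treewidth. G has an edge, so its treewidth is at least 1. Hence tw(G) = 1 exactly.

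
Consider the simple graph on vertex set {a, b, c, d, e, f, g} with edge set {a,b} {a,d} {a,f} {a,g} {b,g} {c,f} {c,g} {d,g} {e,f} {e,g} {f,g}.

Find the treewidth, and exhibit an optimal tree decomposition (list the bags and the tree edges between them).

The largest bag has 3 vertices, giving width 2; this decomposition certifies tw(G) ≤ 2. For the lower bound, the 3 vertices {a, d, g} are pairwise adjacent, and any tree decomposition puts a clique entirely inside one bag — forcing width ≥ 2. The upper and lower bounds meet at 2, so that is the treewidth.

Treewidth 2.
Bags: B1 = {a, f, g}  B2 = {a, d, g}  B3 = {c, f, g}  B4 = {e, f, g}  B5 = {a, b, g}
Tree: B1–B2, B1–B3, B3–B4, B2–B5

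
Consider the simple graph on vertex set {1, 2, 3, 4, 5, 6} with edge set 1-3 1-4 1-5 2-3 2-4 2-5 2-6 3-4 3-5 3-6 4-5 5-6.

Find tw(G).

A width-3 tree decomposition is:
Bags: B1 = {2, 3, 5, 6}  B2 = {2, 3, 4, 5}  B3 = {1, 3, 4, 5}
Tree: B1–B2, B2–B3
Each bag holds 4 vertices, so the decomposition has width 3, which upper-bounds the treewidth. On the other hand G contains the 4-clique {1, 3, 4, 5}. A clique must lie in a single bag of any decomposition, so no decomposition can have width below 3. The upper and lower bounds meet at 3, so that is the treewidth.

3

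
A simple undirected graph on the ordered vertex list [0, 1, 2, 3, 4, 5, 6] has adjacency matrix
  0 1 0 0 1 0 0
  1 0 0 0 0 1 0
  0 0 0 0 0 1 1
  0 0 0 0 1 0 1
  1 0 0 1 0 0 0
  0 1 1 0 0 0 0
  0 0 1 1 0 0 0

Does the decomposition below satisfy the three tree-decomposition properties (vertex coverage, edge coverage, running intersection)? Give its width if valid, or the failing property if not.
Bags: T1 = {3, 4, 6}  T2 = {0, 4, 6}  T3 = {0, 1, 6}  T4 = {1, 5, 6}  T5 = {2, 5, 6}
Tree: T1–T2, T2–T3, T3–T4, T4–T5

Yes; width 2.

Vertex coverage: the bags together contain {0, 1, 2, 3, 4, 5, 6}, the full vertex set. Edge coverage: each edge of G has both endpoints in at least one bag. Running intersection: for every vertex, the bags containing it form a connected subtree. All three properties hold, so this is a valid tree decomposition of width max|bag| − 1 = 2, and hence tw(G) ≤ 2.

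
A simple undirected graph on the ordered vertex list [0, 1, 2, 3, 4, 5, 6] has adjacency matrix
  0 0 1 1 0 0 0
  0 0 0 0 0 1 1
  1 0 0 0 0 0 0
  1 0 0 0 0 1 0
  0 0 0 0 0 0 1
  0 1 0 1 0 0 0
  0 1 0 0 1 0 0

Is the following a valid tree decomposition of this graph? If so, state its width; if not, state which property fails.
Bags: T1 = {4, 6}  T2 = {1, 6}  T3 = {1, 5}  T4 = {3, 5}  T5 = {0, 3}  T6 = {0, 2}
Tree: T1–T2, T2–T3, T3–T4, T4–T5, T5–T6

Yes; width 1.

Checking the three conditions: (i) the bags cover all of {0, 1, 2, 3, 4, 5, 6}; (ii) for each edge, some bag contains both endpoints; (iii) the bags containing any fixed vertex form a subtree. All hold, so the decomposition is valid with width 2 − 1 = 1.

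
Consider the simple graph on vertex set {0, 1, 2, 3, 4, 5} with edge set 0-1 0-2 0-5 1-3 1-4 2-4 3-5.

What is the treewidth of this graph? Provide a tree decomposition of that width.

Treewidth 2.
One such decomposition:
Bags: B1 = {1, 3, 5}  B2 = {0, 1, 5}  B3 = {0, 1, 4}  B4 = {0, 2, 4}
Tree: B1–B2, B2–B3, B3–B4

Each bag holds 3 vertices, so the decomposition has width 2, which upper-bounds the treewidth. Since 3–5–0–1–3 is a cycle in G, G is not acyclic. Forests are exactly the graphs of treewidth ≤ 1, so tw(G) ≥ 2. Hence tw(G) = 2 exactly.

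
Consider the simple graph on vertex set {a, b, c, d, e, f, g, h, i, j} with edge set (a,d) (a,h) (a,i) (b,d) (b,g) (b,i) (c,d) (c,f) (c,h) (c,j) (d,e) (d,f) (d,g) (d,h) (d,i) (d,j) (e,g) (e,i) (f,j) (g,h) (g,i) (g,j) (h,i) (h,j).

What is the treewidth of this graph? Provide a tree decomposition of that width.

The largest bag has 4 vertices, giving width 3; this decomposition certifies tw(G) ≤ 3. On the other hand G contains the 4-clique {d, g, h, j}. A clique must lie in a single bag of any decomposition, so no decomposition can have width below 3. Hence tw(G) = 3 exactly.

Treewidth 3.
One such decomposition:
Bags: B1 = {d, g, h, i}  B2 = {d, g, h, j}  B3 = {a, d, h, i}  B4 = {b, d, g, i}  B5 = {c, d, h, j}  B6 = {d, e, g, i}  B7 = {c, d, f, j}
Tree: B1–B2, B1–B3, B1–B4, B2–B5, B4–B6, B5–B7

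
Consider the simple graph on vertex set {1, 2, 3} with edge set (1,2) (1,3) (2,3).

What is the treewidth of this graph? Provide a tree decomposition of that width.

A single bag containing all 3 vertices is trivially a valid decomposition of width 2. For the lower bound, the 3 vertices {1, 2, 3} are pairwise adjacent, and any tree decomposition puts a clique entirely inside one bag — forcing width ≥ 2. Therefore the treewidth is 2.

Treewidth 2.
Bags: B1 = {1, 2, 3}
Tree: (single bag)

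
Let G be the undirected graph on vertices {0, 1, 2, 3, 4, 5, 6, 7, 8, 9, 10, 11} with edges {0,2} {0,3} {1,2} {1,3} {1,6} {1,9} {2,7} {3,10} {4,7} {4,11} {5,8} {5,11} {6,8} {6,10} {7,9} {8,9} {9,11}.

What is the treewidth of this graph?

3

A width-3 tree decomposition is:
Bags: B1 = {0, 2, 3, 10}  B2 = {1, 2, 3, 10}  B3 = {1, 2, 6, 10}  B4 = {1, 2, 6, 7}  B5 = {1, 6, 7, 9}  B6 = {6, 7, 8, 9}  B7 = {4, 7, 8, 9}  B8 = {4, 8, 9, 11}  B9 = {4, 5, 8, 11}
Tree: B1–B2, B2–B3, B3–B4, B4–B5, B5–B6, B6–B7, B7–B8, B8–B9
Each bag holds 4 vertices, so the decomposition has width 3, which upper-bounds the treewidth. For the lower bound: the 4 vertex sets {0,3,10}, {2}, {1}, {6,7,8,9} are disjoint, each induces a connected subgraph, and every pair is joined by at least one edge of G. Contracting each set to a single vertex therefore yields K_{4} as a minor, and since treewidth is minor-monotone, tw(G) ≥ tw(K_{4}) = 3. Combining the bounds, tw(G) = 3.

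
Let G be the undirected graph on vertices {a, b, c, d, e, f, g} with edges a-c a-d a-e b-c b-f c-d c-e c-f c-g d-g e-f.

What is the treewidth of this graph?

2

A width-2 tree decomposition is:
Bags: B1 = {c, e, f}  B2 = {a, c, e}  B3 = {a, c, d}  B4 = {b, c, f}  B5 = {c, d, g}
Tree: B1–B2, B2–B3, B1–B4, B3–B5
Each bag holds 3 vertices, so the decomposition has width 2, which upper-bounds the treewidth. Conversely, {c, d, g} is a clique of size 3, and the vertices of any clique must share a bag in every tree decomposition; so some bag has ≥ 3 vertices and tw(G) ≥ 2. Combining the bounds, tw(G) = 2.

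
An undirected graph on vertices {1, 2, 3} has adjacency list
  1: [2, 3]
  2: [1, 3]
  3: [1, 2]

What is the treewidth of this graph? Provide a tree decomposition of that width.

A single bag containing all 3 vertices is trivially a valid decomposition of width 2. Conversely, {1, 2, 3} is a clique of size 3, and the vertices of any clique must share a bag in every tree decomposition; so some bag has ≥ 3 vertices and tw(G) ≥ 2. Hence tw(G) = 2 exactly.

Treewidth 2.
One such decomposition:
Bags: B1 = {1, 2, 3}
Tree: (single bag)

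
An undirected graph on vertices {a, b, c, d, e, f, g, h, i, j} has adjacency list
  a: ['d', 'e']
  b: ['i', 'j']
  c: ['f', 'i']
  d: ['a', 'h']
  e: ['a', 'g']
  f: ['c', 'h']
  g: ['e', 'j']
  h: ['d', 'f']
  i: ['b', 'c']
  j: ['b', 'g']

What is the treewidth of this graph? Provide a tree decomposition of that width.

Every bag has size at most 3, so the width is 3 − 1 = 2 and tw(G) ≤ 2. The edges e–g–j–b–i–c–f–h–d–a–e form a cycle, so G is not a tree and its treewidth is at least 2. Combining the bounds, tw(G) = 2.

Treewidth 2.
One such decomposition:
Bags: B1 = {e, g, j}  B2 = {b, e, j}  B3 = {b, e, i}  B4 = {c, e, i}  B5 = {c, e, f}  B6 = {e, f, h}  B7 = {d, e, h}  B8 = {a, d, e}
Tree: B1–B2, B2–B3, B3–B4, B4–B5, B5–B6, B6–B7, B7–B8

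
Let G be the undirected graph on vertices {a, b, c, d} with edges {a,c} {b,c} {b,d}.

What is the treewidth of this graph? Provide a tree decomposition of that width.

Treewidth 1.
Bags: B1 = {a, c}  B2 = {b, c}  B3 = {b, d}
Tree: B1–B2, B2–B3

The largest bag has 2 vertices, giving width 1; this decomposition certifies tw(G) ≤ 1. Any graph with an edge has treewidth ≥ 1, and G has the edge a–c. Combining the bounds, tw(G) = 1.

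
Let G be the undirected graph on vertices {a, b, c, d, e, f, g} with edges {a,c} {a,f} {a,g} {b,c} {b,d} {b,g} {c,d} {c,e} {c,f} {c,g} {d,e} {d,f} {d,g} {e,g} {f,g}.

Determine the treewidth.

A width-3 tree decomposition is:
Bags: B1 = {c, d, f, g}  B2 = {b, c, d, g}  B3 = {c, d, e, g}  B4 = {a, c, f, g}
Tree: B1–B2, B2–B3, B1–B4
The largest bag has 4 vertices, giving width 3; this decomposition certifies tw(G) ≤ 3. Conversely, {c, d, e, g} is a clique of size 4, and the vertices of any clique must share a bag in every tree decomposition; so some bag has ≥ 4 vertices and tw(G) ≥ 3. Combining the bounds, tw(G) = 3.

3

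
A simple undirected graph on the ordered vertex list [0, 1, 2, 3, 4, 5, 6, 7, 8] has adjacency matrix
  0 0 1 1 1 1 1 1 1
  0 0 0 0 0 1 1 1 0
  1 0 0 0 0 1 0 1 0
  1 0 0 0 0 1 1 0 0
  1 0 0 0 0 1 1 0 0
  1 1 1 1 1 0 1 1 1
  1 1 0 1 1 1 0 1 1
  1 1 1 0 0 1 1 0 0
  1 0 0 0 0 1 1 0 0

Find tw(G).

3

A width-3 tree decomposition is:
Bags: B1 = {0, 4, 5, 6}  B2 = {0, 3, 5, 6}  B3 = {0, 5, 6, 7}  B4 = {0, 2, 5, 7}  B5 = {0, 5, 6, 8}  B6 = {1, 5, 6, 7}
Tree: B1–B2, B2–B3, B3–B4, B3–B5, B3–B6
Each bag holds 4 vertices, so the decomposition has width 3, which upper-bounds the treewidth. For the lower bound, the 4 vertices {0, 2, 5, 7} are pairwise adjacent, and any tree decomposition puts a clique entirely inside one bag — forcing width ≥ 3. Hence tw(G) = 3 exactly.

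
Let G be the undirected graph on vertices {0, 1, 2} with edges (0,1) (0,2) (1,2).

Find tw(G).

2

A width-2 tree decomposition is:
Bags: B1 = {0, 1, 2}
Tree: (single bag)
A single bag containing all 3 vertices is trivially a valid decomposition of width 2. For the lower bound, the 3 vertices {0, 1, 2} are pairwise adjacent, and any tree decomposition puts a clique entirely inside one bag — forcing width ≥ 2. Therefore the treewidth is 2.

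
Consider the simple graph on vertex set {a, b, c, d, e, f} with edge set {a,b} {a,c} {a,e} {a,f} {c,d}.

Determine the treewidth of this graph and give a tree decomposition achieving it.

Every bag has size at most 2, so the width is 2 − 1 = 1 and tw(G) ≤ 1. Since G has at least one edge (e.g. f–a), it is not an edgeless graph, so tw(G) ≥ 1. Therefore the treewidth is 1.

Treewidth 1.
One such decomposition:
Bags: B1 = {a, f}  B2 = {a, c}  B3 = {a, b}  B4 = {a, e}  B5 = {c, d}
Tree: B1–B2, B2–B3, B3–B4, B2–B5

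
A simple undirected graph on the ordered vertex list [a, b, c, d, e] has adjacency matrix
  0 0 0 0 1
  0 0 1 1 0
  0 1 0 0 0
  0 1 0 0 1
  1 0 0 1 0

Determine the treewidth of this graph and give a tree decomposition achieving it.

Treewidth 1.
One optimal decomposition is:
Bags: B1 = {a, e}  B2 = {d, e}  B3 = {b, d}  B4 = {b, c}
Tree: B1–B2, B2–B3, B3–B4

The largest bag has 2 vertices, giving width 1; this decomposition certifies tw(G) ≤ 1. G has an edge, so its treewidth is at least 1. Therefore the treewidth is 1.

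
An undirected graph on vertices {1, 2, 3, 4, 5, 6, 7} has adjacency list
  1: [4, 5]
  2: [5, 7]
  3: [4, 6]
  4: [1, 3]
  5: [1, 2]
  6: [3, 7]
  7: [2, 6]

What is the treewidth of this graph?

A width-2 tree decomposition is:
Bags: B1 = {1, 2, 5}  B2 = {1, 2, 7}  B3 = {1, 6, 7}  B4 = {1, 3, 6}  B5 = {1, 3, 4}
Tree: B1–B2, B2–B3, B3–B4, B4–B5
The largest bag has 3 vertices, giving width 2; this decomposition certifies tw(G) ≤ 2. Since 1–5–2–7–6–3–4–1 is a cycle in G, G is not acyclic. Forests are exactly the graphs of treewidth ≤ 1, so tw(G) ≥ 2. Therefore the treewidth is 2.

2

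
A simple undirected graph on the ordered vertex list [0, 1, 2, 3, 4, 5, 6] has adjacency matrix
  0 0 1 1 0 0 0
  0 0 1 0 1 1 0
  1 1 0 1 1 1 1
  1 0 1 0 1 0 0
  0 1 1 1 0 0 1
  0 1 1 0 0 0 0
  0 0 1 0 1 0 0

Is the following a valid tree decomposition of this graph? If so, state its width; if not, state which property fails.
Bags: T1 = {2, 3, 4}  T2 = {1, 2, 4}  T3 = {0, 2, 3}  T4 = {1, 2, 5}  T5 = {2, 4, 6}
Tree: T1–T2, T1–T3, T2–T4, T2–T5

Yes; width 2.

Checking the three conditions: (i) the bags cover all of {0, 1, 2, 3, 4, 5, 6}; (ii) for each edge, some bag contains both endpoints; (iii) the bags containing any fixed vertex form a subtree. All hold, so the decomposition is valid with width 3 − 1 = 2.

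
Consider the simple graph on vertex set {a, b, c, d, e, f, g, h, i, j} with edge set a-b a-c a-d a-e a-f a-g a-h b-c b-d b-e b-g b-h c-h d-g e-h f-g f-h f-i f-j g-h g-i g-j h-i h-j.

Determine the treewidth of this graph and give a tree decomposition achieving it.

Each bag holds 4 vertices, so the decomposition has width 3, which upper-bounds the treewidth. For the lower bound, the 4 vertices {a, b, d, g} are pairwise adjacent, and any tree decomposition puts a clique entirely inside one bag — forcing width ≥ 3. Hence tw(G) = 3 exactly.

Treewidth 3.
One such decomposition:
Bags: B1 = {a, b, g, h}  B2 = {a, f, g, h}  B3 = {a, b, c, h}  B4 = {f, g, h, i}  B5 = {a, b, e, h}  B6 = {a, b, d, g}  B7 = {f, g, h, j}
Tree: B1–B2, B1–B3, B2–B4, B3–B5, B1–B6, B4–B7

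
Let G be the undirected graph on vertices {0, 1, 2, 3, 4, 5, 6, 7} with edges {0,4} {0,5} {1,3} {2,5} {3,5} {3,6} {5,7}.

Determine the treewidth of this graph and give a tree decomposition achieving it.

Each bag holds 2 vertices, so the decomposition has width 1, which upper-bounds the treewidth. Any graph with an edge has treewidth ≥ 1, and G has the edge 3–5. Therefore the treewidth is 1.

Treewidth 1.
One such decomposition:
Bags: B1 = {3, 5}  B2 = {5, 7}  B3 = {1, 3}  B4 = {3, 6}  B5 = {2, 5}  B6 = {0, 5}  B7 = {0, 4}
Tree: B1–B2, B1–B3, B3–B4, B2–B5, B2–B6, B6–B7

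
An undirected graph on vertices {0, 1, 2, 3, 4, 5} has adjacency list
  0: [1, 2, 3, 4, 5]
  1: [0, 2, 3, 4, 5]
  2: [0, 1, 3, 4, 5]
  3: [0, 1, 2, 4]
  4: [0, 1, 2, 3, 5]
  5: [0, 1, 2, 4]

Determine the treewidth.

4

A width-4 tree decomposition is:
Bags: B1 = {0, 1, 2, 4, 5}  B2 = {0, 1, 2, 3, 4}
Tree: B1–B2
Every bag has size at most 5, so the width is 5 − 1 = 4 and tw(G) ≤ 4. For the lower bound, the 5 vertices {0, 1, 2, 3, 4} are pairwise adjacent, and any tree decomposition puts a clique entirely inside one bag — forcing width ≥ 4. Hence tw(G) = 4 exactly.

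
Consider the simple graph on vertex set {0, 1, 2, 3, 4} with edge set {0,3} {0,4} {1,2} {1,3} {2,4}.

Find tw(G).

2

A width-2 tree decomposition is:
Bags: B1 = {0, 1, 3}  B2 = {0, 1, 2}  B3 = {0, 2, 4}
Tree: B1–B2, B2–B3
Each bag holds 3 vertices, so the decomposition has width 2, which upper-bounds the treewidth. Since 0–3–1–2–4–0 is a cycle in G, G is not acyclic. Forests are exactly the graphs of treewidth ≤ 1, so tw(G) ≥ 2. Hence tw(G) = 2 exactly.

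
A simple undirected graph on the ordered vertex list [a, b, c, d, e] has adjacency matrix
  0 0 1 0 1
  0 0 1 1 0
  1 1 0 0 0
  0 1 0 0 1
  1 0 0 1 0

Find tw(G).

A width-2 tree decomposition is:
Bags: B1 = {b, d, e}  B2 = {b, c, e}  B3 = {a, c, e}
Tree: B1–B2, B2–B3
The largest bag has 3 vertices, giving width 2; this decomposition certifies tw(G) ≤ 2. The edges e–d–b–c–a–e form a cycle, so G is not a tree and its treewidth is at least 2. The upper and lower bounds meet at 2, so that is the treewidth.

2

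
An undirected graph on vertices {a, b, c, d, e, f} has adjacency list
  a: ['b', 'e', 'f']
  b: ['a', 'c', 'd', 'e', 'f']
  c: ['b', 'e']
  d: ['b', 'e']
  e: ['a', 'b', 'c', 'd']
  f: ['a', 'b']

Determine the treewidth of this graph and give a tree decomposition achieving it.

The largest bag has 3 vertices, giving width 2; this decomposition certifies tw(G) ≤ 2. On the other hand G contains the 3-clique {b, d, e}. A clique must lie in a single bag of any decomposition, so no decomposition can have width below 2. Combining the bounds, tw(G) = 2.

Treewidth 2.
One such decomposition:
Bags: B1 = {a, b, e}  B2 = {b, d, e}  B3 = {b, c, e}  B4 = {a, b, f}
Tree: B1–B2, B1–B3, B1–B4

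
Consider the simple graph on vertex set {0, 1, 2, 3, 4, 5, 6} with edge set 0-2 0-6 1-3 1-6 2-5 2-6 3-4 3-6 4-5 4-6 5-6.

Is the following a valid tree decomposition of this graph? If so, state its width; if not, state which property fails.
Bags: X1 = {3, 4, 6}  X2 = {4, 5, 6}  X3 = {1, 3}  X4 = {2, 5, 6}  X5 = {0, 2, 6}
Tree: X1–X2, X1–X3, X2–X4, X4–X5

No — edge (6,1) lies in no bag.

A tree decomposition must satisfy three properties: every vertex lies in some bag; for every edge, both endpoints lie together in some bag; and for every vertex, the bags containing it form a connected subtree. Here edge (6,1) lies in no bag, so the decomposition is invalid.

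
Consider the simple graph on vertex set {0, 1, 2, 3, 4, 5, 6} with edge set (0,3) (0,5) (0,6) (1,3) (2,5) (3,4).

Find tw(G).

1

A width-1 tree decomposition is:
Bags: B1 = {2, 5}  B2 = {0, 5}  B3 = {0, 3}  B4 = {3, 4}  B5 = {0, 6}  B6 = {1, 3}
Tree: B1–B2, B2–B3, B3–B4, B2–B5, B3–B6
Every bag has size at most 2, so the width is 2 − 1 = 1 and tw(G) ≤ 1. G has an edge, so its treewidth is at least 1. Hence tw(G) = 1 exactly.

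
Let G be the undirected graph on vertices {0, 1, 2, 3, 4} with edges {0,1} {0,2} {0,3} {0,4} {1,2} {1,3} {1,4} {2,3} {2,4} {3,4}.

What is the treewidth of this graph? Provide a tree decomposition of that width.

With just one bag of size 5, the width is 5 − 1 = 4, so tw(G) ≤ 4. On the other hand G contains the 5-clique {0, 1, 2, 3, 4}. A clique must lie in a single bag of any decomposition, so no decomposition can have width below 4. Therefore the treewidth is 4.

Treewidth 4.
One such decomposition:
Bags: B1 = {0, 1, 2, 3, 4}
Tree: (single bag)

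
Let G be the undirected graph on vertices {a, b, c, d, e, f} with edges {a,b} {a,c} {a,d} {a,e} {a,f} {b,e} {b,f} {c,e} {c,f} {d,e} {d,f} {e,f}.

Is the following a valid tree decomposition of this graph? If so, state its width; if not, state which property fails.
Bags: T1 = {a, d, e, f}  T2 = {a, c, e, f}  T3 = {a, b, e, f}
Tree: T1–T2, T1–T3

Yes; width 3.

Vertex coverage: the bags together contain {a, b, c, d, e, f}, the full vertex set. Edge coverage: each edge of G has both endpoints in at least one bag. Running intersection: for every vertex, the bags containing it form a connected subtree. All three properties hold, so this is a valid tree decomposition of width max|bag| − 1 = 3, and hence tw(G) ≤ 3.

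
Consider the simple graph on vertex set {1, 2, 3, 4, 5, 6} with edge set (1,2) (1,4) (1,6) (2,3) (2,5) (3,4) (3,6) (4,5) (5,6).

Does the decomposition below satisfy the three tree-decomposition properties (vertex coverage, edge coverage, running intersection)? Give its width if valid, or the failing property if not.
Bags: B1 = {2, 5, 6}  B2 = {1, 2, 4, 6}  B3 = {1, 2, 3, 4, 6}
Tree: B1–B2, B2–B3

No — edge (4,5) lies in no bag.

A tree decomposition must satisfy three properties: every vertex lies in some bag; for every edge, both endpoints lie together in some bag; and for every vertex, the bags containing it form a connected subtree. Here edge (4,5) lies in no bag, so the decomposition is invalid.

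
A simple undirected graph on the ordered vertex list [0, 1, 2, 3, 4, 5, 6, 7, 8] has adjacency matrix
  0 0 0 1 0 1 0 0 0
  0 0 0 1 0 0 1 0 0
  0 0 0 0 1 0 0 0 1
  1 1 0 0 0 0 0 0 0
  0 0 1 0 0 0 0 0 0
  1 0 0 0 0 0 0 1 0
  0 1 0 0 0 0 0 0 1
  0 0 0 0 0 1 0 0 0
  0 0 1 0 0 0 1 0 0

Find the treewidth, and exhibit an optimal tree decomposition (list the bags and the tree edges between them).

Treewidth 1.
One such decomposition:
Bags: B1 = {5, 7}  B2 = {0, 5}  B3 = {0, 3}  B4 = {1, 3}  B5 = {1, 6}  B6 = {6, 8}  B7 = {2, 8}  B8 = {2, 4}
Tree: B1–B2, B2–B3, B3–B4, B4–B5, B5–B6, B6–B7, B7–B8

Every bag has size at most 2, so the width is 2 − 1 = 1 and tw(G) ≤ 1. Any graph with an edge has treewidth ≥ 1, and G has the edge 7–5. Combining the bounds, tw(G) = 1.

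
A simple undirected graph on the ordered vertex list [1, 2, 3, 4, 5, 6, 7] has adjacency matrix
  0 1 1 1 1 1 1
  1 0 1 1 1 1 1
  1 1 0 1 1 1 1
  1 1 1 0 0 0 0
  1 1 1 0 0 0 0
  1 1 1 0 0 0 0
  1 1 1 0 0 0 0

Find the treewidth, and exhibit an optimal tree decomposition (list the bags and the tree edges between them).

Treewidth 3.
Bags: B1 = {1, 2, 3, 4}  B2 = {1, 2, 3, 5}  B3 = {1, 2, 3, 6}  B4 = {1, 2, 3, 7}
Tree: B1–B2, B1–B3, B3–B4

Every bag has size at most 4, so the width is 4 − 1 = 3 and tw(G) ≤ 3. On the other hand G contains the 4-clique {1, 2, 3, 4}. A clique must lie in a single bag of any decomposition, so no decomposition can have width below 3. Therefore the treewidth is 3.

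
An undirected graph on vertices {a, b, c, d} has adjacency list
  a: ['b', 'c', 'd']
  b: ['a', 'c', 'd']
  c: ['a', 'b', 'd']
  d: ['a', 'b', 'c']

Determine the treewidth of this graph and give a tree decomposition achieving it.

Treewidth 3.
One optimal decomposition is:
Bags: B1 = {a, b, c, d}
Tree: (single bag)

A single bag containing all 4 vertices is trivially a valid decomposition of width 3. For the lower bound, the 4 vertices {a, b, c, d} are pairwise adjacent, and any tree decomposition puts a clique entirely inside one bag — forcing width ≥ 3. Therefore the treewidth is 3.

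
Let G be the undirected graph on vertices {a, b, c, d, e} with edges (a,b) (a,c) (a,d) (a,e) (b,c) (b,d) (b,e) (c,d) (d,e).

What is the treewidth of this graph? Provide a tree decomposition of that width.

Treewidth 3.
Bags: B1 = {a, b, c, d}  B2 = {a, b, d, e}
Tree: B1–B2

Each bag holds 4 vertices, so the decomposition has width 3, which upper-bounds the treewidth. For the lower bound, the 4 vertices {a, b, d, e} are pairwise adjacent, and any tree decomposition puts a clique entirely inside one bag — forcing width ≥ 3. Hence tw(G) = 3 exactly.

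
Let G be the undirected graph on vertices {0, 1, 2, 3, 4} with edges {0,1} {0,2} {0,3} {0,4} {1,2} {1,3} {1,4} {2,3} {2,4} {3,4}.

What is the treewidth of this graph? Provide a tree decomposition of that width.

Treewidth 4.
Bags: B1 = {0, 1, 2, 3, 4}
Tree: (single bag)

With just one bag of size 5, the width is 5 − 1 = 4, so tw(G) ≤ 4. For the lower bound, the 5 vertices {0, 1, 2, 3, 4} are pairwise adjacent, and any tree decomposition puts a clique entirely inside one bag — forcing width ≥ 4. The upper and lower bounds meet at 4, so that is the treewidth.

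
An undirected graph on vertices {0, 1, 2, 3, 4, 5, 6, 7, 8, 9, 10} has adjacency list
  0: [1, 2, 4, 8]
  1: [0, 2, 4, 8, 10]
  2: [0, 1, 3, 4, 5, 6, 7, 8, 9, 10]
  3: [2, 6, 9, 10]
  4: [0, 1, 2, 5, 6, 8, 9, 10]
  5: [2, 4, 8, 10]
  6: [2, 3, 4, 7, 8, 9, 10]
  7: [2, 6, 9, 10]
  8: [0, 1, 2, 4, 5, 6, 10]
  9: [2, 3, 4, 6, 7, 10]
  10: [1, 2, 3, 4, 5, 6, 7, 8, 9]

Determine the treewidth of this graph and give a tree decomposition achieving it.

Treewidth 4.
One optimal decomposition is:
Bags: B1 = {1, 2, 4, 8, 10}  B2 = {0, 1, 2, 4, 8}  B3 = {2, 4, 6, 8, 10}  B4 = {2, 4, 6, 9, 10}  B5 = {2, 4, 5, 8, 10}  B6 = {2, 6, 7, 9, 10}  B7 = {2, 3, 6, 9, 10}
Tree: B1–B2, B1–B3, B3–B4, B1–B5, B4–B6, B6–B7

Every bag has size at most 5, so the width is 5 − 1 = 4 and tw(G) ≤ 4. On the other hand G contains the 5-clique {0, 1, 2, 4, 8}. A clique must lie in a single bag of any decomposition, so no decomposition can have width below 4. Combining the bounds, tw(G) = 4.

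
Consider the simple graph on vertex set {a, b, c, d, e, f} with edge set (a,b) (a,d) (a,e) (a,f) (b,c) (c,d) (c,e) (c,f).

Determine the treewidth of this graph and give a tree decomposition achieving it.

Treewidth 2.
One such decomposition:
Bags: B1 = {a, c, e}  B2 = {a, c, d}  B3 = {a, c, f}  B4 = {a, b, c}
Tree: B1–B2, B2–B3, B3–B4

The largest bag has 3 vertices, giving width 2; this decomposition certifies tw(G) ≤ 2. For the lower bound, G contains the cycle e–a–d–c–e, so G is not a forest; only forests have treewidth ≤ 1, hence tw(G) ≥ 2. Combining the bounds, tw(G) = 2.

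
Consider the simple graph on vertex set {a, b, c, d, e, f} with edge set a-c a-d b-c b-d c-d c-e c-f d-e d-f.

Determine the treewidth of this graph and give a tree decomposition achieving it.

Each bag holds 3 vertices, so the decomposition has width 2, which upper-bounds the treewidth. For the lower bound, the 3 vertices {c, d, e} are pairwise adjacent, and any tree decomposition puts a clique entirely inside one bag — forcing width ≥ 2. Therefore the treewidth is 2.

Treewidth 2.
One optimal decomposition is:
Bags: B1 = {b, c, d}  B2 = {a, c, d}  B3 = {c, d, f}  B4 = {c, d, e}
Tree: B1–B2, B1–B3, B3–B4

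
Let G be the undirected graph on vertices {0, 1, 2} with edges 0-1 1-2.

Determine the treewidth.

A width-1 tree decomposition is:
Bags: B1 = {1, 2}  B2 = {0, 1}
Tree: B1–B2
Every bag has size at most 2, so the width is 2 − 1 = 1 and tw(G) ≤ 1. G has an edge, so its treewidth is at least 1. Hence tw(G) = 1 exactly.

1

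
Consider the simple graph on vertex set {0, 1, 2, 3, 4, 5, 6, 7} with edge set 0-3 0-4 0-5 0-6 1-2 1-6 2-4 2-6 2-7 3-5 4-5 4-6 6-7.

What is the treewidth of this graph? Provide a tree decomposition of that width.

The largest bag has 3 vertices, giving width 2; this decomposition certifies tw(G) ≤ 2. For the lower bound, the 3 vertices {0, 3, 5} are pairwise adjacent, and any tree decomposition puts a clique entirely inside one bag — forcing width ≥ 2. Hence tw(G) = 2 exactly.

Treewidth 2.
One optimal decomposition is:
Bags: B1 = {0, 4, 6}  B2 = {0, 4, 5}  B3 = {0, 3, 5}  B4 = {2, 4, 6}  B5 = {2, 6, 7}  B6 = {1, 2, 6}
Tree: B1–B2, B2–B3, B1–B4, B4–B5, B4–B6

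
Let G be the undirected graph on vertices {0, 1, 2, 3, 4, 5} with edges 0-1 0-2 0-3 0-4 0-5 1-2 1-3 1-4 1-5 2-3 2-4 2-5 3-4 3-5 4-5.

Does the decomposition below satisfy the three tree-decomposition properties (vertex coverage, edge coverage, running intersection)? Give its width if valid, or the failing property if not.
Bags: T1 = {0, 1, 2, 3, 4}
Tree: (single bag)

A tree decomposition must satisfy three properties: every vertex lies in some bag; for every edge, both endpoints lie together in some bag; and for every vertex, the bags containing it form a connected subtree. Here vertex 5 appears in no bag, so the decomposition is invalid.

No — vertex 5 appears in no bag.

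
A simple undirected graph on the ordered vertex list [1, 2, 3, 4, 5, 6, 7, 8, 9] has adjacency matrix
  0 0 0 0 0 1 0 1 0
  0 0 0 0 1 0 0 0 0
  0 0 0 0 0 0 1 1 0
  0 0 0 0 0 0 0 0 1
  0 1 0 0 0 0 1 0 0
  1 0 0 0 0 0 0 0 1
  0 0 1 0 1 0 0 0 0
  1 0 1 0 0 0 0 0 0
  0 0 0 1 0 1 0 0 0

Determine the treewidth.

A width-1 tree decomposition is:
Bags: B1 = {4, 9}  B2 = {6, 9}  B3 = {1, 6}  B4 = {1, 8}  B5 = {3, 8}  B6 = {3, 7}  B7 = {5, 7}  B8 = {2, 5}
Tree: B1–B2, B2–B3, B3–B4, B4–B5, B5–B6, B6–B7, B7–B8
Every bag has size at most 2, so the width is 2 − 1 = 1 and tw(G) ≤ 1. Since G has at least one edge (e.g. 4–9), it is not an edgeless graph, so tw(G) ≥ 1. The upper and lower bounds meet at 1, so that is the treewidth.

1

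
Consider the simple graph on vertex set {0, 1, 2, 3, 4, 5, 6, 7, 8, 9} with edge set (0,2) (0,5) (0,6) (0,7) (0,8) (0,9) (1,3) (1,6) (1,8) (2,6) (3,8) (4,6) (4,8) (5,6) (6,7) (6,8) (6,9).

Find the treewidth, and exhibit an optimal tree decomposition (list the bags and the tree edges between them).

Treewidth 2.
Bags: B1 = {0, 6, 8}  B2 = {0, 6, 7}  B3 = {0, 5, 6}  B4 = {0, 2, 6}  B5 = {0, 6, 9}  B6 = {1, 6, 8}  B7 = {4, 6, 8}  B8 = {1, 3, 8}
Tree: B1–B2, B1–B3, B3–B4, B4–B5, B1–B6, B1–B7, B6–B8

The largest bag has 3 vertices, giving width 2; this decomposition certifies tw(G) ≤ 2. Conversely, {1, 3, 8} is a clique of size 3, and the vertices of any clique must share a bag in every tree decomposition; so some bag has ≥ 3 vertices and tw(G) ≥ 2. The upper and lower bounds meet at 2, so that is the treewidth.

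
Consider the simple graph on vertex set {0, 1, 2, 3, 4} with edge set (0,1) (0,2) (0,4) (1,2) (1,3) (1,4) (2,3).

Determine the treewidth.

2

A width-2 tree decomposition is:
Bags: B1 = {0, 1, 2}  B2 = {1, 2, 3}  B3 = {0, 1, 4}
Tree: B1–B2, B1–B3
The largest bag has 3 vertices, giving width 2; this decomposition certifies tw(G) ≤ 2. Conversely, {0, 1, 2} is a clique of size 3, and the vertices of any clique must share a bag in every tree decomposition; so some bag has ≥ 3 vertices and tw(G) ≥ 2. Combining the bounds, tw(G) = 2.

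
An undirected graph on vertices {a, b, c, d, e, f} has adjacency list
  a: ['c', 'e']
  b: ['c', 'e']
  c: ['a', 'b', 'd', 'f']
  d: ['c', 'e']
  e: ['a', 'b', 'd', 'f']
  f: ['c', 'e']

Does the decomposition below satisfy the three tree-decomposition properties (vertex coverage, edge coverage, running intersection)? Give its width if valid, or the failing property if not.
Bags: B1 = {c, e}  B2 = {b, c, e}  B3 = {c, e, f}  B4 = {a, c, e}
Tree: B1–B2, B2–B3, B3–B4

No — vertex d appears in no bag.

A tree decomposition must satisfy three properties: every vertex lies in some bag; for every edge, both endpoints lie together in some bag; and for every vertex, the bags containing it form a connected subtree. Here vertex d appears in no bag, so the decomposition is invalid.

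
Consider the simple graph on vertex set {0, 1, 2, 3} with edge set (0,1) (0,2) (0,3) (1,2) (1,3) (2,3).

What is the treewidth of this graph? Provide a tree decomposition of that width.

A single bag containing all 4 vertices is trivially a valid decomposition of width 3. Conversely, {0, 1, 2, 3} is a clique of size 4, and the vertices of any clique must share a bag in every tree decomposition; so some bag has ≥ 4 vertices and tw(G) ≥ 3. Combining the bounds, tw(G) = 3.

Treewidth 3.
One such decomposition:
Bags: B1 = {0, 1, 2, 3}
Tree: (single bag)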